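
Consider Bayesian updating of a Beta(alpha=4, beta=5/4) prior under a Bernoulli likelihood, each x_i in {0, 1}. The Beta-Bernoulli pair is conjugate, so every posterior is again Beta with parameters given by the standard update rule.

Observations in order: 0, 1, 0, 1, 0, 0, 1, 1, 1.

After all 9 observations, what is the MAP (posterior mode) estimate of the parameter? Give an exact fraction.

32/49

obs 1: x=0 → posterior Beta(4, 9/4)
obs 2: x=1 → posterior Beta(5, 9/4)
obs 3: x=0 → posterior Beta(5, 13/4)
obs 4: x=1 → posterior Beta(6, 13/4)
obs 5: x=0 → posterior Beta(6, 17/4)
obs 6: x=0 → posterior Beta(6, 21/4)
obs 7: x=1 → posterior Beta(7, 21/4)
obs 8: x=1 → posterior Beta(8, 21/4)
obs 9: x=1 → posterior Beta(9, 21/4)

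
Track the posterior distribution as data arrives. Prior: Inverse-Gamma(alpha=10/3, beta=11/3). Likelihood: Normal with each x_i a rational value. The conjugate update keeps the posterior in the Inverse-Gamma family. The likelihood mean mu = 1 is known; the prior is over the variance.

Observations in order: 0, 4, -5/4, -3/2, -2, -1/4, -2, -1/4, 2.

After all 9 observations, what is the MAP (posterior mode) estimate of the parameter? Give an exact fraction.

obs 1: x=0 → posterior Inverse-Gamma(23/6, 25/6)
obs 2: x=4 → posterior Inverse-Gamma(13/3, 26/3)
obs 3: x=-5/4 → posterior Inverse-Gamma(29/6, 1075/96)
obs 4: x=-3/2 → posterior Inverse-Gamma(16/3, 1375/96)
obs 5: x=-2 → posterior Inverse-Gamma(35/6, 1807/96)
obs 6: x=-1/4 → posterior Inverse-Gamma(19/3, 941/48)
obs 7: x=-2 → posterior Inverse-Gamma(41/6, 1157/48)
obs 8: x=-1/4 → posterior Inverse-Gamma(22/3, 2389/96)
obs 9: x=2 → posterior Inverse-Gamma(47/6, 2437/96)

2437/848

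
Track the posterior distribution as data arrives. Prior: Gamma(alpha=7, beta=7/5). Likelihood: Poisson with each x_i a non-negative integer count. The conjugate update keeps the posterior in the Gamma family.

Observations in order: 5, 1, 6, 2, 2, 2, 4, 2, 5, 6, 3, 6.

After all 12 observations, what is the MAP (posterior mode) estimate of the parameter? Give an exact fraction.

250/67

obs 1: x=5 → posterior Gamma(12, 12/5)
obs 2: x=1 → posterior Gamma(13, 17/5)
obs 3: x=6 → posterior Gamma(19, 22/5)
obs 4: x=2 → posterior Gamma(21, 27/5)
obs 5: x=2 → posterior Gamma(23, 32/5)
obs 6: x=2 → posterior Gamma(25, 37/5)
obs 7: x=4 → posterior Gamma(29, 42/5)
obs 8: x=2 → posterior Gamma(31, 47/5)
obs 9: x=5 → posterior Gamma(36, 52/5)
obs 10: x=6 → posterior Gamma(42, 57/5)
obs 11: x=3 → posterior Gamma(45, 62/5)
obs 12: x=6 → posterior Gamma(51, 67/5)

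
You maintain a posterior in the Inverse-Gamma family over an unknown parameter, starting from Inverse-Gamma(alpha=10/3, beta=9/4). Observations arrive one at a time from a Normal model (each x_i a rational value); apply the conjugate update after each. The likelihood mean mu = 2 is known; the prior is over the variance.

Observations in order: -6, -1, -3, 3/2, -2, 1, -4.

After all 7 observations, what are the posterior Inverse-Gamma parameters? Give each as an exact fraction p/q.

alpha=41/6, beta=623/8

obs 1: x=-6 → posterior Inverse-Gamma(23/6, 137/4)
obs 2: x=-1 → posterior Inverse-Gamma(13/3, 155/4)
obs 3: x=-3 → posterior Inverse-Gamma(29/6, 205/4)
obs 4: x=3/2 → posterior Inverse-Gamma(16/3, 411/8)
obs 5: x=-2 → posterior Inverse-Gamma(35/6, 475/8)
obs 6: x=1 → posterior Inverse-Gamma(19/3, 479/8)
obs 7: x=-4 → posterior Inverse-Gamma(41/6, 623/8)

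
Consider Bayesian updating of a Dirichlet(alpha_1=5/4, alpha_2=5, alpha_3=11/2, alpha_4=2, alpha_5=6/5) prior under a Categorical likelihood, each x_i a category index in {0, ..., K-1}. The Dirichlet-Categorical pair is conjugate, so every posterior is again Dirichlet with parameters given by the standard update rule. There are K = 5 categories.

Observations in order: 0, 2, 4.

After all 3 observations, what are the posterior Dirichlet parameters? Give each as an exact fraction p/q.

alpha_1=9/4, alpha_2=5, alpha_3=13/2, alpha_4=2, alpha_5=11/5

obs 1: x=0 → posterior Dirichlet(9/4, 5, 11/2, 2, 6/5)
obs 2: x=2 → posterior Dirichlet(9/4, 5, 13/2, 2, 6/5)
obs 3: x=4 → posterior Dirichlet(9/4, 5, 13/2, 2, 11/5)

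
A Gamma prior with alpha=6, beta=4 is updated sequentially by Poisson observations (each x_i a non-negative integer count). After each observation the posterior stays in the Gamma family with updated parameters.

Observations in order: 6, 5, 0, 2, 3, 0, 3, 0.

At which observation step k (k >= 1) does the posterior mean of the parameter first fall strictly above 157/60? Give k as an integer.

obs 1: x=6 → posterior Gamma(12, 5)
obs 2: x=5 → posterior Gamma(17, 6)
obs 3: x=0 → posterior Gamma(17, 7)
obs 4: x=2 → posterior Gamma(19, 8)
obs 5: x=3 → posterior Gamma(22, 9)
obs 6: x=0 → posterior Gamma(22, 10)
obs 7: x=3 → posterior Gamma(25, 11)
obs 8: x=0 → posterior Gamma(25, 12)

k = 2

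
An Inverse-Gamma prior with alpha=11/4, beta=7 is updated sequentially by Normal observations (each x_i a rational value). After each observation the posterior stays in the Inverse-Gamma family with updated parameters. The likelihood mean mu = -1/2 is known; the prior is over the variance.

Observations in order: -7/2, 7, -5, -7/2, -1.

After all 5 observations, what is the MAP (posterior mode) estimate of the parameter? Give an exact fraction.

87/10

obs 1: x=-7/2 → posterior Inverse-Gamma(13/4, 23/2)
obs 2: x=7 → posterior Inverse-Gamma(15/4, 317/8)
obs 3: x=-5 → posterior Inverse-Gamma(17/4, 199/4)
obs 4: x=-7/2 → posterior Inverse-Gamma(19/4, 217/4)
obs 5: x=-1 → posterior Inverse-Gamma(21/4, 435/8)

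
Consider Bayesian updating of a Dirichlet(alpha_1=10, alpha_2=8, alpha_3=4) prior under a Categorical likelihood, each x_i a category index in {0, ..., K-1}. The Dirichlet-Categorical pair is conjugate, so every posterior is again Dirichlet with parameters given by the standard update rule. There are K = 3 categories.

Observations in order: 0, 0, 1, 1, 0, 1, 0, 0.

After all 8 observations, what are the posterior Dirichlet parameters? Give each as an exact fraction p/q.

alpha_1=15, alpha_2=11, alpha_3=4

obs 1: x=0 → posterior Dirichlet(11, 8, 4)
obs 2: x=0 → posterior Dirichlet(12, 8, 4)
obs 3: x=1 → posterior Dirichlet(12, 9, 4)
obs 4: x=1 → posterior Dirichlet(12, 10, 4)
obs 5: x=0 → posterior Dirichlet(13, 10, 4)
obs 6: x=1 → posterior Dirichlet(13, 11, 4)
obs 7: x=0 → posterior Dirichlet(14, 11, 4)
obs 8: x=0 → posterior Dirichlet(15, 11, 4)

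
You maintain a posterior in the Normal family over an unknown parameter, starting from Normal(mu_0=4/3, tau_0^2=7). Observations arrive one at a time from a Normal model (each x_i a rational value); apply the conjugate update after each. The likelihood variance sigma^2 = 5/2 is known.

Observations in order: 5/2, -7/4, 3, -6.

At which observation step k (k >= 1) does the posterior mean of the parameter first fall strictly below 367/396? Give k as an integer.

k = 2

obs 1: x=5/2 → posterior Normal(125/57, 35/19)
obs 2: x=-7/4 → posterior Normal(103/198, 35/33)
obs 3: x=3 → posterior Normal(355/282, 35/47)
obs 4: x=-6 → posterior Normal(-149/366, 35/61)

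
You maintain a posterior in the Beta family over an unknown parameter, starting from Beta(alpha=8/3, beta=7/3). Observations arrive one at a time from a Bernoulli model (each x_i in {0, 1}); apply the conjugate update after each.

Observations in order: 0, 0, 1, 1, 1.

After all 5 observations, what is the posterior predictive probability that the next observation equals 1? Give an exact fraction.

obs 1: x=0 → posterior Beta(8/3, 10/3)
obs 2: x=0 → posterior Beta(8/3, 13/3)
obs 3: x=1 → posterior Beta(11/3, 13/3)
obs 4: x=1 → posterior Beta(14/3, 13/3)
obs 5: x=1 → posterior Beta(17/3, 13/3)

17/30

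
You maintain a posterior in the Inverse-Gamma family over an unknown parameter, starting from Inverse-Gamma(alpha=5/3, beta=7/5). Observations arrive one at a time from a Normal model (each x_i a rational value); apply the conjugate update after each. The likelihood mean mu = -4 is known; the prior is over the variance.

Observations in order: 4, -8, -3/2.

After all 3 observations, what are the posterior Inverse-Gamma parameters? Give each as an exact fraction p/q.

alpha=19/6, beta=1781/40

obs 1: x=4 → posterior Inverse-Gamma(13/6, 167/5)
obs 2: x=-8 → posterior Inverse-Gamma(8/3, 207/5)
obs 3: x=-3/2 → posterior Inverse-Gamma(19/6, 1781/40)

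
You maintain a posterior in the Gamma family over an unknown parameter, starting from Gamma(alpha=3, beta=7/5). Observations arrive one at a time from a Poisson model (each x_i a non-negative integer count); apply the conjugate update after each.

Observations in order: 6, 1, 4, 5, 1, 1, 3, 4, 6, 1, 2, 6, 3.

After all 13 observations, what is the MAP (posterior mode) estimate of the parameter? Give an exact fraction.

25/8

obs 1: x=6 → posterior Gamma(9, 12/5)
obs 2: x=1 → posterior Gamma(10, 17/5)
obs 3: x=4 → posterior Gamma(14, 22/5)
obs 4: x=5 → posterior Gamma(19, 27/5)
obs 5: x=1 → posterior Gamma(20, 32/5)
obs 6: x=1 → posterior Gamma(21, 37/5)
obs 7: x=3 → posterior Gamma(24, 42/5)
obs 8: x=4 → posterior Gamma(28, 47/5)
obs 9: x=6 → posterior Gamma(34, 52/5)
obs 10: x=1 → posterior Gamma(35, 57/5)
obs 11: x=2 → posterior Gamma(37, 62/5)
obs 12: x=6 → posterior Gamma(43, 67/5)
obs 13: x=3 → posterior Gamma(46, 72/5)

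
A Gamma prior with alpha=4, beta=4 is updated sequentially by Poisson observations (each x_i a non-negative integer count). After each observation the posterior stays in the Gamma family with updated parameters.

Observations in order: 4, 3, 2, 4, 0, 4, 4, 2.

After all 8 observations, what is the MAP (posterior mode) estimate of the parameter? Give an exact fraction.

13/6

obs 1: x=4 → posterior Gamma(8, 5)
obs 2: x=3 → posterior Gamma(11, 6)
obs 3: x=2 → posterior Gamma(13, 7)
obs 4: x=4 → posterior Gamma(17, 8)
obs 5: x=0 → posterior Gamma(17, 9)
obs 6: x=4 → posterior Gamma(21, 10)
obs 7: x=4 → posterior Gamma(25, 11)
obs 8: x=2 → posterior Gamma(27, 12)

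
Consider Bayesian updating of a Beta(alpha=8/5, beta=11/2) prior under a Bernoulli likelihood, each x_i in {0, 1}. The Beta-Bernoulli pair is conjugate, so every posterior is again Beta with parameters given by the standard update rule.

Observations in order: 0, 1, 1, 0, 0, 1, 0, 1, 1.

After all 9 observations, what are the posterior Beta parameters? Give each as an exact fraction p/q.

alpha=33/5, beta=19/2

obs 1: x=0 → posterior Beta(8/5, 13/2)
obs 2: x=1 → posterior Beta(13/5, 13/2)
obs 3: x=1 → posterior Beta(18/5, 13/2)
obs 4: x=0 → posterior Beta(18/5, 15/2)
obs 5: x=0 → posterior Beta(18/5, 17/2)
obs 6: x=1 → posterior Beta(23/5, 17/2)
obs 7: x=0 → posterior Beta(23/5, 19/2)
obs 8: x=1 → posterior Beta(28/5, 19/2)
obs 9: x=1 → posterior Beta(33/5, 19/2)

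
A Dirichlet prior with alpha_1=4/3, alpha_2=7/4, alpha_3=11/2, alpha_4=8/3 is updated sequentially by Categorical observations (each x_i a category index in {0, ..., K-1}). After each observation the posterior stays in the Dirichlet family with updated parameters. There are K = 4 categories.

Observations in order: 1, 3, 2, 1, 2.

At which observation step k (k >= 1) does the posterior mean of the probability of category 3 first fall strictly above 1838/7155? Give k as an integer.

k = 2

obs 1: x=1 → posterior Dirichlet(4/3, 11/4, 11/2, 8/3)
obs 2: x=3 → posterior Dirichlet(4/3, 11/4, 11/2, 11/3)
obs 3: x=2 → posterior Dirichlet(4/3, 11/4, 13/2, 11/3)
obs 4: x=1 → posterior Dirichlet(4/3, 15/4, 13/2, 11/3)
obs 5: x=2 → posterior Dirichlet(4/3, 15/4, 15/2, 11/3)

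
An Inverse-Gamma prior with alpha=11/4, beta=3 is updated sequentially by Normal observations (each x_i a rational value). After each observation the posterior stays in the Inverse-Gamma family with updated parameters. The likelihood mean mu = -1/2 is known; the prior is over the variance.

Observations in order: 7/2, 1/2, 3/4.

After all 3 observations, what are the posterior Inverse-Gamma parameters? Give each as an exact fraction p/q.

alpha=17/4, beta=393/32

obs 1: x=7/2 → posterior Inverse-Gamma(13/4, 11)
obs 2: x=1/2 → posterior Inverse-Gamma(15/4, 23/2)
obs 3: x=3/4 → posterior Inverse-Gamma(17/4, 393/32)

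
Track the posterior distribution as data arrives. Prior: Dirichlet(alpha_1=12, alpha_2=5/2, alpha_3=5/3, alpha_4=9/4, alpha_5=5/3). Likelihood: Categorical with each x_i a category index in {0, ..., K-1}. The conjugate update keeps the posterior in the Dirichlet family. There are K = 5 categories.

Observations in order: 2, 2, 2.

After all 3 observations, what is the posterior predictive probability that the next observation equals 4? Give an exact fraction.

obs 1: x=2 → posterior Dirichlet(12, 5/2, 8/3, 9/4, 5/3)
obs 2: x=2 → posterior Dirichlet(12, 5/2, 11/3, 9/4, 5/3)
obs 3: x=2 → posterior Dirichlet(12, 5/2, 14/3, 9/4, 5/3)

20/277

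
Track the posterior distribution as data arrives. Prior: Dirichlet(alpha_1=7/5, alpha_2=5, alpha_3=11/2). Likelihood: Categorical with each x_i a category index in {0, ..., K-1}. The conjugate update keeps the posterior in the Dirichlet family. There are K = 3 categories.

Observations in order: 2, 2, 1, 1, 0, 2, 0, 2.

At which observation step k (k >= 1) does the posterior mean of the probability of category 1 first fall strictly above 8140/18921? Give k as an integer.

k = 4

obs 1: x=2 → posterior Dirichlet(7/5, 5, 13/2)
obs 2: x=2 → posterior Dirichlet(7/5, 5, 15/2)
obs 3: x=1 → posterior Dirichlet(7/5, 6, 15/2)
obs 4: x=1 → posterior Dirichlet(7/5, 7, 15/2)
obs 5: x=0 → posterior Dirichlet(12/5, 7, 15/2)
obs 6: x=2 → posterior Dirichlet(12/5, 7, 17/2)
obs 7: x=0 → posterior Dirichlet(17/5, 7, 17/2)
obs 8: x=2 → posterior Dirichlet(17/5, 7, 19/2)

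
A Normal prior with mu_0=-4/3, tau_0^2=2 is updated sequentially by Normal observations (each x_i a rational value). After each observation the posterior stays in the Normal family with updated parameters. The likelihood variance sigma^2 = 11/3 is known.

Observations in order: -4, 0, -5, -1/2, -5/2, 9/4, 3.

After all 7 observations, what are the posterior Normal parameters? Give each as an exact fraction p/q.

mu_0=-331/318, tau_0^2=22/53

obs 1: x=-4 → posterior Normal(-116/51, 22/17)
obs 2: x=0 → posterior Normal(-116/69, 22/23)
obs 3: x=-5 → posterior Normal(-206/87, 22/29)
obs 4: x=-1/2 → posterior Normal(-43/21, 22/35)
obs 5: x=-5/2 → posterior Normal(-260/123, 22/41)
obs 6: x=9/4 → posterior Normal(-439/282, 22/47)
obs 7: x=3 → posterior Normal(-331/318, 22/53)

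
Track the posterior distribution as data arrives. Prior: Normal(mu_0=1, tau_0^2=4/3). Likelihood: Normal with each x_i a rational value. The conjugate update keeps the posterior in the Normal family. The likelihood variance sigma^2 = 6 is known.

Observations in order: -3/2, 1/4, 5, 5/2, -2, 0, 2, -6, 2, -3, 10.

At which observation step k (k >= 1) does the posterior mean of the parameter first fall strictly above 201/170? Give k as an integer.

obs 1: x=-3/2 → posterior Normal(6/11, 12/11)
obs 2: x=1/4 → posterior Normal(1/2, 12/13)
obs 3: x=5 → posterior Normal(11/10, 4/5)
obs 4: x=5/2 → posterior Normal(43/34, 12/17)
obs 5: x=-2 → posterior Normal(35/38, 12/19)
obs 6: x=0 → posterior Normal(5/6, 4/7)
obs 7: x=2 → posterior Normal(43/46, 12/23)
obs 8: x=-6 → posterior Normal(19/50, 12/25)
obs 9: x=2 → posterior Normal(1/2, 4/9)
obs 10: x=-3 → posterior Normal(15/58, 12/29)
obs 11: x=10 → posterior Normal(55/62, 12/31)

k = 4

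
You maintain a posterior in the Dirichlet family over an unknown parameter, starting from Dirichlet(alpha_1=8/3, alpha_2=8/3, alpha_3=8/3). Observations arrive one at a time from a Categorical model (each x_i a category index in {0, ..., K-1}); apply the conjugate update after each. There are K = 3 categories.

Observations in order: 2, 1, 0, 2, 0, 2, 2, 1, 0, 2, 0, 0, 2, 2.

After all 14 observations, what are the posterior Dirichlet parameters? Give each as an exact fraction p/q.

alpha_1=23/3, alpha_2=14/3, alpha_3=29/3

obs 1: x=2 → posterior Dirichlet(8/3, 8/3, 11/3)
obs 2: x=1 → posterior Dirichlet(8/3, 11/3, 11/3)
obs 3: x=0 → posterior Dirichlet(11/3, 11/3, 11/3)
obs 4: x=2 → posterior Dirichlet(11/3, 11/3, 14/3)
obs 5: x=0 → posterior Dirichlet(14/3, 11/3, 14/3)
obs 6: x=2 → posterior Dirichlet(14/3, 11/3, 17/3)
obs 7: x=2 → posterior Dirichlet(14/3, 11/3, 20/3)
obs 8: x=1 → posterior Dirichlet(14/3, 14/3, 20/3)
obs 9: x=0 → posterior Dirichlet(17/3, 14/3, 20/3)
obs 10: x=2 → posterior Dirichlet(17/3, 14/3, 23/3)
obs 11: x=0 → posterior Dirichlet(20/3, 14/3, 23/3)
obs 12: x=0 → posterior Dirichlet(23/3, 14/3, 23/3)
obs 13: x=2 → posterior Dirichlet(23/3, 14/3, 26/3)
obs 14: x=2 → posterior Dirichlet(23/3, 14/3, 29/3)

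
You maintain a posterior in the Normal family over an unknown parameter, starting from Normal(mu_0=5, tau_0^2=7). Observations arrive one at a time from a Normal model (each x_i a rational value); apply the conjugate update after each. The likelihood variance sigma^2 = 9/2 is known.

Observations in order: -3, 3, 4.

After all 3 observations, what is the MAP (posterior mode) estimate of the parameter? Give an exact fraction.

obs 1: x=-3 → posterior Normal(3/23, 63/23)
obs 2: x=3 → posterior Normal(45/37, 63/37)
obs 3: x=4 → posterior Normal(101/51, 21/17)

101/51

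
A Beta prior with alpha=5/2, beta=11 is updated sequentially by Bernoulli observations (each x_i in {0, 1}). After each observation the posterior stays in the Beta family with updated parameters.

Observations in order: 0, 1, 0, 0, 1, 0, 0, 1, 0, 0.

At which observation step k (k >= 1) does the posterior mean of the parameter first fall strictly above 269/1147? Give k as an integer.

obs 1: x=0 → posterior Beta(5/2, 12)
obs 2: x=1 → posterior Beta(7/2, 12)
obs 3: x=0 → posterior Beta(7/2, 13)
obs 4: x=0 → posterior Beta(7/2, 14)
obs 5: x=1 → posterior Beta(9/2, 14)
obs 6: x=0 → posterior Beta(9/2, 15)
obs 7: x=0 → posterior Beta(9/2, 16)
obs 8: x=1 → posterior Beta(11/2, 16)
obs 9: x=0 → posterior Beta(11/2, 17)
obs 10: x=0 → posterior Beta(11/2, 18)

k = 5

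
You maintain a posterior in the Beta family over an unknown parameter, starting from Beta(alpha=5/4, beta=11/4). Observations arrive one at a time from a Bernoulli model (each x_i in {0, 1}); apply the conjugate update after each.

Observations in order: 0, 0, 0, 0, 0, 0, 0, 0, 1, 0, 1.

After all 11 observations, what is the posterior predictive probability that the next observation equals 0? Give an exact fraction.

obs 1: x=0 → posterior Beta(5/4, 15/4)
obs 2: x=0 → posterior Beta(5/4, 19/4)
obs 3: x=0 → posterior Beta(5/4, 23/4)
obs 4: x=0 → posterior Beta(5/4, 27/4)
obs 5: x=0 → posterior Beta(5/4, 31/4)
obs 6: x=0 → posterior Beta(5/4, 35/4)
obs 7: x=0 → posterior Beta(5/4, 39/4)
obs 8: x=0 → posterior Beta(5/4, 43/4)
obs 9: x=1 → posterior Beta(9/4, 43/4)
obs 10: x=0 → posterior Beta(9/4, 47/4)
obs 11: x=1 → posterior Beta(13/4, 47/4)

47/60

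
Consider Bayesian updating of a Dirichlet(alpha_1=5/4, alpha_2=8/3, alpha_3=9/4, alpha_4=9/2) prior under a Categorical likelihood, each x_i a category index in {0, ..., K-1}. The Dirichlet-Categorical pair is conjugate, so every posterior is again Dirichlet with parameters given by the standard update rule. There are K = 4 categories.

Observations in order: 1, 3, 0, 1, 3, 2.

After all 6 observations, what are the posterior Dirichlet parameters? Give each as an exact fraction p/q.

alpha_1=9/4, alpha_2=14/3, alpha_3=13/4, alpha_4=13/2

obs 1: x=1 → posterior Dirichlet(5/4, 11/3, 9/4, 9/2)
obs 2: x=3 → posterior Dirichlet(5/4, 11/3, 9/4, 11/2)
obs 3: x=0 → posterior Dirichlet(9/4, 11/3, 9/4, 11/2)
obs 4: x=1 → posterior Dirichlet(9/4, 14/3, 9/4, 11/2)
obs 5: x=3 → posterior Dirichlet(9/4, 14/3, 9/4, 13/2)
obs 6: x=2 → posterior Dirichlet(9/4, 14/3, 13/4, 13/2)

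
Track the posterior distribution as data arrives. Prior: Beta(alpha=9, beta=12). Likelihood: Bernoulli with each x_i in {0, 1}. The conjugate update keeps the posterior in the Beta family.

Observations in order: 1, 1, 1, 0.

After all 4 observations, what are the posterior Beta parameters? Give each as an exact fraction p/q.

obs 1: x=1 → posterior Beta(10, 12)
obs 2: x=1 → posterior Beta(11, 12)
obs 3: x=1 → posterior Beta(12, 12)
obs 4: x=0 → posterior Beta(12, 13)

alpha=12, beta=13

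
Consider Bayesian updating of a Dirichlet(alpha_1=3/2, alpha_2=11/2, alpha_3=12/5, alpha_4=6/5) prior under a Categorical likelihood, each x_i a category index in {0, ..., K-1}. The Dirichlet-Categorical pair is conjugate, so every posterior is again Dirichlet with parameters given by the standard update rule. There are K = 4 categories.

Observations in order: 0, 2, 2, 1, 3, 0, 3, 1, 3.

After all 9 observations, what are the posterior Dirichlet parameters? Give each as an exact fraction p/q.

obs 1: x=0 → posterior Dirichlet(5/2, 11/2, 12/5, 6/5)
obs 2: x=2 → posterior Dirichlet(5/2, 11/2, 17/5, 6/5)
obs 3: x=2 → posterior Dirichlet(5/2, 11/2, 22/5, 6/5)
obs 4: x=1 → posterior Dirichlet(5/2, 13/2, 22/5, 6/5)
obs 5: x=3 → posterior Dirichlet(5/2, 13/2, 22/5, 11/5)
obs 6: x=0 → posterior Dirichlet(7/2, 13/2, 22/5, 11/5)
obs 7: x=3 → posterior Dirichlet(7/2, 13/2, 22/5, 16/5)
obs 8: x=1 → posterior Dirichlet(7/2, 15/2, 22/5, 16/5)
obs 9: x=3 → posterior Dirichlet(7/2, 15/2, 22/5, 21/5)

alpha_1=7/2, alpha_2=15/2, alpha_3=22/5, alpha_4=21/5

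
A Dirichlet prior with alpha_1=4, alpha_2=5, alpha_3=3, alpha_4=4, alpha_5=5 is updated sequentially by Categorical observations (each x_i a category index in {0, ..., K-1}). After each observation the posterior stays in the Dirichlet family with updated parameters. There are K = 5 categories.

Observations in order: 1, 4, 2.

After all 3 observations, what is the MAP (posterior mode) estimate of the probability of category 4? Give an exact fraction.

obs 1: x=1 → posterior Dirichlet(4, 6, 3, 4, 5)
obs 2: x=4 → posterior Dirichlet(4, 6, 3, 4, 6)
obs 3: x=2 → posterior Dirichlet(4, 6, 4, 4, 6)

5/19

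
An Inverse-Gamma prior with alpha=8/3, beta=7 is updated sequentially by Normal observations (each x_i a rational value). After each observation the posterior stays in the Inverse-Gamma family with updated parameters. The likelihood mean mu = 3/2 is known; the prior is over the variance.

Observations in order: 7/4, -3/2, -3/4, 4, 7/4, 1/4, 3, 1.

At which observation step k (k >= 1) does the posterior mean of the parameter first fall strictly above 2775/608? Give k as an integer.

obs 1: x=7/4 → posterior Inverse-Gamma(19/6, 225/32)
obs 2: x=-3/2 → posterior Inverse-Gamma(11/3, 369/32)
obs 3: x=-3/4 → posterior Inverse-Gamma(25/6, 225/16)
obs 4: x=4 → posterior Inverse-Gamma(14/3, 275/16)
obs 5: x=7/4 → posterior Inverse-Gamma(31/6, 551/32)
obs 6: x=1/4 → posterior Inverse-Gamma(17/3, 18)
obs 7: x=3 → posterior Inverse-Gamma(37/6, 153/8)
obs 8: x=1 → posterior Inverse-Gamma(20/3, 77/4)

k = 4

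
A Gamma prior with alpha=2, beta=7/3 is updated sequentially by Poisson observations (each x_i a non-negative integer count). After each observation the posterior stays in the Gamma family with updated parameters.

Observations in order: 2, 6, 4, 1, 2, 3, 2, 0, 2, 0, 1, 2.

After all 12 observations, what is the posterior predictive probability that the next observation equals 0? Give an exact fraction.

obs 1: x=2 → posterior Gamma(4, 10/3)
obs 2: x=6 → posterior Gamma(10, 13/3)
obs 3: x=4 → posterior Gamma(14, 16/3)
obs 4: x=1 → posterior Gamma(15, 19/3)
obs 5: x=2 → posterior Gamma(17, 22/3)
obs 6: x=3 → posterior Gamma(20, 25/3)
obs 7: x=2 → posterior Gamma(22, 28/3)
obs 8: x=0 → posterior Gamma(22, 31/3)
obs 9: x=2 → posterior Gamma(24, 34/3)
obs 10: x=0 → posterior Gamma(24, 37/3)
obs 11: x=1 → posterior Gamma(25, 40/3)
obs 12: x=2 → posterior Gamma(27, 43/3)

126954558834210268249846442662975710502469107/784262510757613417377888926050471557638127616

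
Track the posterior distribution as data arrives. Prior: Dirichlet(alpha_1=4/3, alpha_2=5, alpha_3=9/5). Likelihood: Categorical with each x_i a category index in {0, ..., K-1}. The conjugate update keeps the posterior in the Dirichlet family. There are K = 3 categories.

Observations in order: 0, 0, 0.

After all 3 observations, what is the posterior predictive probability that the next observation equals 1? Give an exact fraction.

75/167

obs 1: x=0 → posterior Dirichlet(7/3, 5, 9/5)
obs 2: x=0 → posterior Dirichlet(10/3, 5, 9/5)
obs 3: x=0 → posterior Dirichlet(13/3, 5, 9/5)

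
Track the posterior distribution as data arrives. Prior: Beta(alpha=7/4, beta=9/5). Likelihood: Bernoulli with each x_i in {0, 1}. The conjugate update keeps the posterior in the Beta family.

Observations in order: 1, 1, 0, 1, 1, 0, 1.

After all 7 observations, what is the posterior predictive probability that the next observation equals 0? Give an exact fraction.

obs 1: x=1 → posterior Beta(11/4, 9/5)
obs 2: x=1 → posterior Beta(15/4, 9/5)
obs 3: x=0 → posterior Beta(15/4, 14/5)
obs 4: x=1 → posterior Beta(19/4, 14/5)
obs 5: x=1 → posterior Beta(23/4, 14/5)
obs 6: x=0 → posterior Beta(23/4, 19/5)
obs 7: x=1 → posterior Beta(27/4, 19/5)

76/211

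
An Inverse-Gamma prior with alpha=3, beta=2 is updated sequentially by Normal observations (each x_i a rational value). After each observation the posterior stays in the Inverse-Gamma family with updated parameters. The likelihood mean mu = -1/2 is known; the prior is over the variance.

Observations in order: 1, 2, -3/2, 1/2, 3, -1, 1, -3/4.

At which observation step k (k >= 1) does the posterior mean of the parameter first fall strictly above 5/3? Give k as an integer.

obs 1: x=1 → posterior Inverse-Gamma(7/2, 25/8)
obs 2: x=2 → posterior Inverse-Gamma(4, 25/4)
obs 3: x=-3/2 → posterior Inverse-Gamma(9/2, 27/4)
obs 4: x=1/2 → posterior Inverse-Gamma(5, 29/4)
obs 5: x=3 → posterior Inverse-Gamma(11/2, 107/8)
obs 6: x=-1 → posterior Inverse-Gamma(6, 27/2)
obs 7: x=1 → posterior Inverse-Gamma(13/2, 117/8)
obs 8: x=-3/4 → posterior Inverse-Gamma(7, 469/32)

k = 2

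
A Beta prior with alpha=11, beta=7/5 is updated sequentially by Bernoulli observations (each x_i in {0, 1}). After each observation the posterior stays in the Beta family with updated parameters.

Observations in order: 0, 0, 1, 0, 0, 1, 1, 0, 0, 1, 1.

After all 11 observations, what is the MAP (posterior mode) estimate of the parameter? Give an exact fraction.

obs 1: x=0 → posterior Beta(11, 12/5)
obs 2: x=0 → posterior Beta(11, 17/5)
obs 3: x=1 → posterior Beta(12, 17/5)
obs 4: x=0 → posterior Beta(12, 22/5)
obs 5: x=0 → posterior Beta(12, 27/5)
obs 6: x=1 → posterior Beta(13, 27/5)
obs 7: x=1 → posterior Beta(14, 27/5)
obs 8: x=0 → posterior Beta(14, 32/5)
obs 9: x=0 → posterior Beta(14, 37/5)
obs 10: x=1 → posterior Beta(15, 37/5)
obs 11: x=1 → posterior Beta(16, 37/5)

75/107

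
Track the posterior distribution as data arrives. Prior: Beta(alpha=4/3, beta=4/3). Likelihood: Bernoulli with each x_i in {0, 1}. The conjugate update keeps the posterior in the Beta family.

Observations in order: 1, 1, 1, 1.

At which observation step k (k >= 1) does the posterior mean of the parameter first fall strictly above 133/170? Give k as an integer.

k = 4

obs 1: x=1 → posterior Beta(7/3, 4/3)
obs 2: x=1 → posterior Beta(10/3, 4/3)
obs 3: x=1 → posterior Beta(13/3, 4/3)
obs 4: x=1 → posterior Beta(16/3, 4/3)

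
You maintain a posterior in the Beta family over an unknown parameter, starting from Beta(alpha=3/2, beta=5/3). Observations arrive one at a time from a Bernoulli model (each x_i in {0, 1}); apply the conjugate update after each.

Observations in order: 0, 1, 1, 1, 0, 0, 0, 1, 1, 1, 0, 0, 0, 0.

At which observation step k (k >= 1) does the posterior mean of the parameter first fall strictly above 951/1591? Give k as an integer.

k = 4

obs 1: x=0 → posterior Beta(3/2, 8/3)
obs 2: x=1 → posterior Beta(5/2, 8/3)
obs 3: x=1 → posterior Beta(7/2, 8/3)
obs 4: x=1 → posterior Beta(9/2, 8/3)
obs 5: x=0 → posterior Beta(9/2, 11/3)
obs 6: x=0 → posterior Beta(9/2, 14/3)
obs 7: x=0 → posterior Beta(9/2, 17/3)
obs 8: x=1 → posterior Beta(11/2, 17/3)
obs 9: x=1 → posterior Beta(13/2, 17/3)
obs 10: x=1 → posterior Beta(15/2, 17/3)
obs 11: x=0 → posterior Beta(15/2, 20/3)
obs 12: x=0 → posterior Beta(15/2, 23/3)
obs 13: x=0 → posterior Beta(15/2, 26/3)
obs 14: x=0 → posterior Beta(15/2, 29/3)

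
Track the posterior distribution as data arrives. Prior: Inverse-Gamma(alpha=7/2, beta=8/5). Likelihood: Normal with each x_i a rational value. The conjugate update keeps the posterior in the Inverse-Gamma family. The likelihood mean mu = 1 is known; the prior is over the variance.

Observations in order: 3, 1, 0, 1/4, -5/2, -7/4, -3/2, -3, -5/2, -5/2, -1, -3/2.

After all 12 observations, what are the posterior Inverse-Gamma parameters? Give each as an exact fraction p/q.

alpha=19/2, beta=3423/80

obs 1: x=3 → posterior Inverse-Gamma(4, 18/5)
obs 2: x=1 → posterior Inverse-Gamma(9/2, 18/5)
obs 3: x=0 → posterior Inverse-Gamma(5, 41/10)
obs 4: x=1/4 → posterior Inverse-Gamma(11/2, 701/160)
obs 5: x=-5/2 → posterior Inverse-Gamma(6, 1681/160)
obs 6: x=-7/4 → posterior Inverse-Gamma(13/2, 1143/80)
obs 7: x=-3/2 → posterior Inverse-Gamma(7, 1393/80)
obs 8: x=-3 → posterior Inverse-Gamma(15/2, 2033/80)
obs 9: x=-5/2 → posterior Inverse-Gamma(8, 2523/80)
obs 10: x=-5/2 → posterior Inverse-Gamma(17/2, 3013/80)
obs 11: x=-1 → posterior Inverse-Gamma(9, 3173/80)
obs 12: x=-3/2 → posterior Inverse-Gamma(19/2, 3423/80)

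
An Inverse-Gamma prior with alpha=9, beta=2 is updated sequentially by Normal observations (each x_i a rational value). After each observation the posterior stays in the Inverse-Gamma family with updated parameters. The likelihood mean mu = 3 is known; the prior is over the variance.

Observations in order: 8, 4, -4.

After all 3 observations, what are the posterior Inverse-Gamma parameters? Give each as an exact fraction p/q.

obs 1: x=8 → posterior Inverse-Gamma(19/2, 29/2)
obs 2: x=4 → posterior Inverse-Gamma(10, 15)
obs 3: x=-4 → posterior Inverse-Gamma(21/2, 79/2)

alpha=21/2, beta=79/2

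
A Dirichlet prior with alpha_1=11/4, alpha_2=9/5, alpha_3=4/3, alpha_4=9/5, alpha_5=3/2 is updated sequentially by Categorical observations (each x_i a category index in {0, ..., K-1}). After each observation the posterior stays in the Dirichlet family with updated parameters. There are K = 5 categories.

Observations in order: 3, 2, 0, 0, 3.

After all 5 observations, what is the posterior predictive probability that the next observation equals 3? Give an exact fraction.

228/851

obs 1: x=3 → posterior Dirichlet(11/4, 9/5, 4/3, 14/5, 3/2)
obs 2: x=2 → posterior Dirichlet(11/4, 9/5, 7/3, 14/5, 3/2)
obs 3: x=0 → posterior Dirichlet(15/4, 9/5, 7/3, 14/5, 3/2)
obs 4: x=0 → posterior Dirichlet(19/4, 9/5, 7/3, 14/5, 3/2)
obs 5: x=3 → posterior Dirichlet(19/4, 9/5, 7/3, 19/5, 3/2)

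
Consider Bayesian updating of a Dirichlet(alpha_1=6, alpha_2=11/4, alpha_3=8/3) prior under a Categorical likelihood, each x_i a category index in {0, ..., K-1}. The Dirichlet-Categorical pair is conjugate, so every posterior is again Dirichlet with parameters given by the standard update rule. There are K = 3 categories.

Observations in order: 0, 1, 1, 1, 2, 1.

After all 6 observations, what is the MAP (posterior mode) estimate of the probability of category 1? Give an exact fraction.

obs 1: x=0 → posterior Dirichlet(7, 11/4, 8/3)
obs 2: x=1 → posterior Dirichlet(7, 15/4, 8/3)
obs 3: x=1 → posterior Dirichlet(7, 19/4, 8/3)
obs 4: x=1 → posterior Dirichlet(7, 23/4, 8/3)
obs 5: x=2 → posterior Dirichlet(7, 23/4, 11/3)
obs 6: x=1 → posterior Dirichlet(7, 27/4, 11/3)

69/173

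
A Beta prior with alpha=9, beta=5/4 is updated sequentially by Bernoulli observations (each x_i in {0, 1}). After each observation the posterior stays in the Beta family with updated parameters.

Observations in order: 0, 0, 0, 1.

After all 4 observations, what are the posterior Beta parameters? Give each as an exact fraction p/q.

obs 1: x=0 → posterior Beta(9, 9/4)
obs 2: x=0 → posterior Beta(9, 13/4)
obs 3: x=0 → posterior Beta(9, 17/4)
obs 4: x=1 → posterior Beta(10, 17/4)

alpha=10, beta=17/4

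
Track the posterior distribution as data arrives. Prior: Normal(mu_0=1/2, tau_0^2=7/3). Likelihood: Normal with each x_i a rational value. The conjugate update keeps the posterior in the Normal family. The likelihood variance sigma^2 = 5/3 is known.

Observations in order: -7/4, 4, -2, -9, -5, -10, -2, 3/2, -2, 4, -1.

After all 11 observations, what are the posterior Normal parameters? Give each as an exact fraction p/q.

obs 1: x=-7/4 → posterior Normal(-13/16, 35/36)
obs 2: x=4 → posterior Normal(73/76, 35/57)
obs 3: x=-2 → posterior Normal(17/104, 35/78)
obs 4: x=-9 → posterior Normal(-235/132, 35/99)
obs 5: x=-5 → posterior Normal(-75/32, 7/24)
obs 6: x=-10 → posterior Normal(-655/188, 35/141)
obs 7: x=-2 → posterior Normal(-79/24, 35/162)
obs 8: x=3/2 → posterior Normal(-669/244, 35/183)
obs 9: x=-2 → posterior Normal(-725/272, 35/204)
obs 10: x=4 → posterior Normal(-613/300, 7/45)
obs 11: x=-1 → posterior Normal(-641/328, 35/246)

mu_0=-641/328, tau_0^2=35/246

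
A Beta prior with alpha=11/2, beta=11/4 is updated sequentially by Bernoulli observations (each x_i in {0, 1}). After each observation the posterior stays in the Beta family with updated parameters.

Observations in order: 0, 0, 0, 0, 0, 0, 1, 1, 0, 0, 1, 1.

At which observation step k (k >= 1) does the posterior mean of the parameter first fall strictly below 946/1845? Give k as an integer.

obs 1: x=0 → posterior Beta(11/2, 15/4)
obs 2: x=0 → posterior Beta(11/2, 19/4)
obs 3: x=0 → posterior Beta(11/2, 23/4)
obs 4: x=0 → posterior Beta(11/2, 27/4)
obs 5: x=0 → posterior Beta(11/2, 31/4)
obs 6: x=0 → posterior Beta(11/2, 35/4)
obs 7: x=1 → posterior Beta(13/2, 35/4)
obs 8: x=1 → posterior Beta(15/2, 35/4)
obs 9: x=0 → posterior Beta(15/2, 39/4)
obs 10: x=0 → posterior Beta(15/2, 43/4)
obs 11: x=1 → posterior Beta(17/2, 43/4)
obs 12: x=1 → posterior Beta(19/2, 43/4)

k = 3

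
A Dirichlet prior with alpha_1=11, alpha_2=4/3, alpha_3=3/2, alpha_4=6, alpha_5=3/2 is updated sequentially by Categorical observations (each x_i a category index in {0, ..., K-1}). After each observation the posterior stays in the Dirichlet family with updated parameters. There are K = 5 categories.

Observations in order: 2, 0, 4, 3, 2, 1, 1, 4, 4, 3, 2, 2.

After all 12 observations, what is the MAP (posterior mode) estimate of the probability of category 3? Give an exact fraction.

obs 1: x=2 → posterior Dirichlet(11, 4/3, 5/2, 6, 3/2)
obs 2: x=0 → posterior Dirichlet(12, 4/3, 5/2, 6, 3/2)
obs 3: x=4 → posterior Dirichlet(12, 4/3, 5/2, 6, 5/2)
obs 4: x=3 → posterior Dirichlet(12, 4/3, 5/2, 7, 5/2)
obs 5: x=2 → posterior Dirichlet(12, 4/3, 7/2, 7, 5/2)
obs 6: x=1 → posterior Dirichlet(12, 7/3, 7/2, 7, 5/2)
obs 7: x=1 → posterior Dirichlet(12, 10/3, 7/2, 7, 5/2)
obs 8: x=4 → posterior Dirichlet(12, 10/3, 7/2, 7, 7/2)
obs 9: x=4 → posterior Dirichlet(12, 10/3, 7/2, 7, 9/2)
obs 10: x=3 → posterior Dirichlet(12, 10/3, 7/2, 8, 9/2)
obs 11: x=2 → posterior Dirichlet(12, 10/3, 9/2, 8, 9/2)
obs 12: x=2 → posterior Dirichlet(12, 10/3, 11/2, 8, 9/2)

21/85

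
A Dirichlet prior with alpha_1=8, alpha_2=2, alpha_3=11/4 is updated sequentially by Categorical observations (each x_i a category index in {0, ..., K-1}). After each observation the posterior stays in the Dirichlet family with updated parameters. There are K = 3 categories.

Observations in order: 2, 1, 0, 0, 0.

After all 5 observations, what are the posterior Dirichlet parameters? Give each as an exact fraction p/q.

alpha_1=11, alpha_2=3, alpha_3=15/4

obs 1: x=2 → posterior Dirichlet(8, 2, 15/4)
obs 2: x=1 → posterior Dirichlet(8, 3, 15/4)
obs 3: x=0 → posterior Dirichlet(9, 3, 15/4)
obs 4: x=0 → posterior Dirichlet(10, 3, 15/4)
obs 5: x=0 → posterior Dirichlet(11, 3, 15/4)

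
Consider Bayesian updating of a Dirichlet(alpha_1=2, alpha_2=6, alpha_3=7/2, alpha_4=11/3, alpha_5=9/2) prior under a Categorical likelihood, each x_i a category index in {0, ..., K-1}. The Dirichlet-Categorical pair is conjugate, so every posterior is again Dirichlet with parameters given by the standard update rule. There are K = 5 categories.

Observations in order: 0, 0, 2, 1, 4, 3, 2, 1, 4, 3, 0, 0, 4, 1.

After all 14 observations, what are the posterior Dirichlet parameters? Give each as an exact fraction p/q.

alpha_1=6, alpha_2=9, alpha_3=11/2, alpha_4=17/3, alpha_5=15/2

obs 1: x=0 → posterior Dirichlet(3, 6, 7/2, 11/3, 9/2)
obs 2: x=0 → posterior Dirichlet(4, 6, 7/2, 11/3, 9/2)
obs 3: x=2 → posterior Dirichlet(4, 6, 9/2, 11/3, 9/2)
obs 4: x=1 → posterior Dirichlet(4, 7, 9/2, 11/3, 9/2)
obs 5: x=4 → posterior Dirichlet(4, 7, 9/2, 11/3, 11/2)
obs 6: x=3 → posterior Dirichlet(4, 7, 9/2, 14/3, 11/2)
obs 7: x=2 → posterior Dirichlet(4, 7, 11/2, 14/3, 11/2)
obs 8: x=1 → posterior Dirichlet(4, 8, 11/2, 14/3, 11/2)
obs 9: x=4 → posterior Dirichlet(4, 8, 11/2, 14/3, 13/2)
obs 10: x=3 → posterior Dirichlet(4, 8, 11/2, 17/3, 13/2)
obs 11: x=0 → posterior Dirichlet(5, 8, 11/2, 17/3, 13/2)
obs 12: x=0 → posterior Dirichlet(6, 8, 11/2, 17/3, 13/2)
obs 13: x=4 → posterior Dirichlet(6, 8, 11/2, 17/3, 15/2)
obs 14: x=1 → posterior Dirichlet(6, 9, 11/2, 17/3, 15/2)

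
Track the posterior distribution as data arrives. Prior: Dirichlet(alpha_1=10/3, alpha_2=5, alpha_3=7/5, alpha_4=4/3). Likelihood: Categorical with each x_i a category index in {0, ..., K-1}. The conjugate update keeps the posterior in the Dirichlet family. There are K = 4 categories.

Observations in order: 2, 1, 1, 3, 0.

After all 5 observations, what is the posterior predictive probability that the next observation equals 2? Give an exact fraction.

obs 1: x=2 → posterior Dirichlet(10/3, 5, 12/5, 4/3)
obs 2: x=1 → posterior Dirichlet(10/3, 6, 12/5, 4/3)
obs 3: x=1 → posterior Dirichlet(10/3, 7, 12/5, 4/3)
obs 4: x=3 → posterior Dirichlet(10/3, 7, 12/5, 7/3)
obs 5: x=0 → posterior Dirichlet(13/3, 7, 12/5, 7/3)

36/241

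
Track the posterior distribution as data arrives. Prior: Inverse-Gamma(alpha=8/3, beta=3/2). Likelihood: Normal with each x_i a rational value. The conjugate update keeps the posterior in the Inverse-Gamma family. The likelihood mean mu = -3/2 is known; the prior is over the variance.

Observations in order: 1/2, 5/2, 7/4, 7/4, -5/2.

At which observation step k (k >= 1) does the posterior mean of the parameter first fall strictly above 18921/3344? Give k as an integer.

obs 1: x=1/2 → posterior Inverse-Gamma(19/6, 7/2)
obs 2: x=5/2 → posterior Inverse-Gamma(11/3, 23/2)
obs 3: x=7/4 → posterior Inverse-Gamma(25/6, 537/32)
obs 4: x=7/4 → posterior Inverse-Gamma(14/3, 353/16)
obs 5: x=-5/2 → posterior Inverse-Gamma(31/6, 361/16)

k = 4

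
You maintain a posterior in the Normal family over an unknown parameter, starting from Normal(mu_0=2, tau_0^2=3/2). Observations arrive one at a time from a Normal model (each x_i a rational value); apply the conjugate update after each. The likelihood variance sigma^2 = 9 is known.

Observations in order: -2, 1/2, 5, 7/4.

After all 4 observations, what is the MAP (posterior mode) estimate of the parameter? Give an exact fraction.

obs 1: x=-2 → posterior Normal(10/7, 9/7)
obs 2: x=1/2 → posterior Normal(21/16, 9/8)
obs 3: x=5 → posterior Normal(31/18, 1)
obs 4: x=7/4 → posterior Normal(69/40, 9/10)

69/40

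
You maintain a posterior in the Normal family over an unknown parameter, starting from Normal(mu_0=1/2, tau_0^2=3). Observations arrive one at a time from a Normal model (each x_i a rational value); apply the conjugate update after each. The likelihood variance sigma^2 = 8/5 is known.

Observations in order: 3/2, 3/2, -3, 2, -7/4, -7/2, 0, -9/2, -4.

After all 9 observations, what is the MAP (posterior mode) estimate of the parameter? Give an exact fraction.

-53/44

obs 1: x=3/2 → posterior Normal(53/46, 24/23)
obs 2: x=3/2 → posterior Normal(49/38, 12/19)
obs 3: x=-3 → posterior Normal(4/53, 24/53)
obs 4: x=2 → posterior Normal(1/2, 6/17)
obs 5: x=-7/4 → posterior Normal(31/332, 24/83)
obs 6: x=-7/2 → posterior Normal(-179/392, 12/49)
obs 7: x=0 → posterior Normal(-179/452, 24/113)
obs 8: x=-9/2 → posterior Normal(-449/512, 3/16)
obs 9: x=-4 → posterior Normal(-53/44, 24/143)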